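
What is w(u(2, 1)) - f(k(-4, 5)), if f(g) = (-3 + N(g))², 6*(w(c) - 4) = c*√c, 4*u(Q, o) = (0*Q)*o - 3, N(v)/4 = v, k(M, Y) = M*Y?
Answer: -6885 - I*√3/16 ≈ -6885.0 - 0.10825*I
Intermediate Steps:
N(v) = 4*v
u(Q, o) = -¾ (u(Q, o) = ((0*Q)*o - 3)/4 = (0*o - 3)/4 = (0 - 3)/4 = (¼)*(-3) = -¾)
w(c) = 4 + c^(3/2)/6 (w(c) = 4 + (c*√c)/6 = 4 + c^(3/2)/6)
f(g) = (-3 + 4*g)²
w(u(2, 1)) - f(k(-4, 5)) = (4 + (-¾)^(3/2)/6) - (-3 + 4*(-4*5))² = (4 + (-3*I*√3/8)/6) - (-3 + 4*(-20))² = (4 - I*√3/16) - (-3 - 80)² = (4 - I*√3/16) - 1*(-83)² = (4 - I*√3/16) - 1*6889 = (4 - I*√3/16) - 6889 = -6885 - I*√3/16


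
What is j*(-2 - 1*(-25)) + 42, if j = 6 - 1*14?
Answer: -142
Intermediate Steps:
j = -8 (j = 6 - 14 = -8)
j*(-2 - 1*(-25)) + 42 = -8*(-2 - 1*(-25)) + 42 = -8*(-2 + 25) + 42 = -8*23 + 42 = -184 + 42 = -142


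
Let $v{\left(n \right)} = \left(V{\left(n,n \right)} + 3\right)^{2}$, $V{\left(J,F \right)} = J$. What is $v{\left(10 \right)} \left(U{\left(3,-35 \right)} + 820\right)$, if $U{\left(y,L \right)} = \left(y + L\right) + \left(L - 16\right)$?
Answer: $124553$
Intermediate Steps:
$v{\left(n \right)} = \left(3 + n\right)^{2}$ ($v{\left(n \right)} = \left(n + 3\right)^{2} = \left(3 + n\right)^{2}$)
$U{\left(y,L \right)} = -16 + y + 2 L$ ($U{\left(y,L \right)} = \left(L + y\right) + \left(L - 16\right) = \left(L + y\right) + \left(-16 + L\right) = -16 + y + 2 L$)
$v{\left(10 \right)} \left(U{\left(3,-35 \right)} + 820\right) = \left(3 + 10\right)^{2} \left(\left(-16 + 3 + 2 \left(-35\right)\right) + 820\right) = 13^{2} \left(\left(-16 + 3 - 70\right) + 820\right) = 169 \left(-83 + 820\right) = 169 \cdot 737 = 124553$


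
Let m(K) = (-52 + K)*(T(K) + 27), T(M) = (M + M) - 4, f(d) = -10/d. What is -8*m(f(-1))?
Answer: 14448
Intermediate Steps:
T(M) = -4 + 2*M (T(M) = 2*M - 4 = -4 + 2*M)
m(K) = (-52 + K)*(23 + 2*K) (m(K) = (-52 + K)*((-4 + 2*K) + 27) = (-52 + K)*(23 + 2*K))
-8*m(f(-1)) = -8*(-1196 - (-810)/(-1) + 2*(-10/(-1))²) = -8*(-1196 - (-810)*(-1) + 2*(-10*(-1))²) = -8*(-1196 - 81*10 + 2*10²) = -8*(-1196 - 810 + 2*100) = -8*(-1196 - 810 + 200) = -8*(-1806) = 14448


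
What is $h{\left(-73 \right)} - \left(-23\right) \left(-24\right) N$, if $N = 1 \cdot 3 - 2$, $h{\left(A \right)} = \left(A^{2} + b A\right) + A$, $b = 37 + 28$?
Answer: $-41$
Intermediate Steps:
$b = 65$
$h{\left(A \right)} = A^{2} + 66 A$ ($h{\left(A \right)} = \left(A^{2} + 65 A\right) + A = A^{2} + 66 A$)
$N = 1$ ($N = 3 - 2 = 1$)
$h{\left(-73 \right)} - \left(-23\right) \left(-24\right) N = - 73 \left(66 - 73\right) - \left(-23\right) \left(-24\right) 1 = \left(-73\right) \left(-7\right) - 552 \cdot 1 = 511 - 552 = -41$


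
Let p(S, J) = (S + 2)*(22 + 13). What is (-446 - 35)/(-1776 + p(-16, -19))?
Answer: 481/2266 ≈ 0.21227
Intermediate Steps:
p(S, J) = 70 + 35*S (p(S, J) = (2 + S)*35 = 70 + 35*S)
(-446 - 35)/(-1776 + p(-16, -19)) = (-446 - 35)/(-1776 + (70 + 35*(-16))) = -481/(-1776 + (70 - 560)) = -481/(-1776 - 490) = -481/(-2266) = -481*(-1/2266) = 481/2266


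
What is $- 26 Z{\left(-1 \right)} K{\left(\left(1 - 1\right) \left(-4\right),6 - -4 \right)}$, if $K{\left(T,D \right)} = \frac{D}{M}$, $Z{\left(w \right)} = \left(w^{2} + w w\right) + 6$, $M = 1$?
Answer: $-2080$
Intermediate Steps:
$Z{\left(w \right)} = 6 + 2 w^{2}$ ($Z{\left(w \right)} = \left(w^{2} + w^{2}\right) + 6 = 2 w^{2} + 6 = 6 + 2 w^{2}$)
$K{\left(T,D \right)} = D$ ($K{\left(T,D \right)} = \frac{D}{1} = D 1 = D$)
$- 26 Z{\left(-1 \right)} K{\left(\left(1 - 1\right) \left(-4\right),6 - -4 \right)} = - 26 \left(6 + 2 \left(-1\right)^{2}\right) \left(6 - -4\right) = - 26 \left(6 + 2 \cdot 1\right) \left(6 + 4\right) = - 26 \left(6 + 2\right) 10 = \left(-26\right) 8 \cdot 10 = \left(-208\right) 10 = -2080$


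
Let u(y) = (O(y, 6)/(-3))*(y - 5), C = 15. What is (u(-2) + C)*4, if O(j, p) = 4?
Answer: 292/3 ≈ 97.333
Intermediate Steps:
u(y) = 20/3 - 4*y/3 (u(y) = (4/(-3))*(y - 5) = (4*(-⅓))*(-5 + y) = -4*(-5 + y)/3 = 20/3 - 4*y/3)
(u(-2) + C)*4 = ((20/3 - 4/3*(-2)) + 15)*4 = ((20/3 + 8/3) + 15)*4 = (28/3 + 15)*4 = (73/3)*4 = 292/3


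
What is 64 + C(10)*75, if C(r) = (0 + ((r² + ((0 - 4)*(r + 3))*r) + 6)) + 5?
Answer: -30611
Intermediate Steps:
C(r) = 11 + r² + r*(-12 - 4*r) (C(r) = (0 + ((r² + (-4*(3 + r))*r) + 6)) + 5 = (0 + ((r² + (-12 - 4*r)*r) + 6)) + 5 = (0 + ((r² + r*(-12 - 4*r)) + 6)) + 5 = (0 + (6 + r² + r*(-12 - 4*r))) + 5 = (6 + r² + r*(-12 - 4*r)) + 5 = 11 + r² + r*(-12 - 4*r))
64 + C(10)*75 = 64 + (11 - 12*10 - 3*10²)*75 = 64 + (11 - 120 - 3*100)*75 = 64 + (11 - 120 - 300)*75 = 64 - 409*75 = 64 - 30675 = -30611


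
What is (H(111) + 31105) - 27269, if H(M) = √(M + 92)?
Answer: 3836 + √203 ≈ 3850.2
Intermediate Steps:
H(M) = √(92 + M)
(H(111) + 31105) - 27269 = (√(92 + 111) + 31105) - 27269 = (√203 + 31105) - 27269 = (31105 + √203) - 27269 = 3836 + √203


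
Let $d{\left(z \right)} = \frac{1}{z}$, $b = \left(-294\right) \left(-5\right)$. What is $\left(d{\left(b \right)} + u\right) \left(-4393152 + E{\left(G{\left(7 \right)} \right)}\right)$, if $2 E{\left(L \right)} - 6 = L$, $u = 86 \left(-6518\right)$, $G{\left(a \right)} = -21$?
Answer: $\frac{2413325233049107}{980} \approx 2.4626 \cdot 10^{12}$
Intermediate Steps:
$u = -560548$
$E{\left(L \right)} = 3 + \frac{L}{2}$
$b = 1470$
$\left(d{\left(b \right)} + u\right) \left(-4393152 + E{\left(G{\left(7 \right)} \right)}\right) = \left(\frac{1}{1470} - 560548\right) \left(-4393152 + \left(3 + \frac{1}{2} \left(-21\right)\right)\right) = \left(\frac{1}{1470} - 560548\right) \left(-4393152 + \left(3 - \frac{21}{2}\right)\right) = - \frac{824005559 \left(-4393152 - \frac{15}{2}\right)}{1470} = \left(- \frac{824005559}{1470}\right) \left(- \frac{8786319}{2}\right) = \frac{2413325233049107}{980}$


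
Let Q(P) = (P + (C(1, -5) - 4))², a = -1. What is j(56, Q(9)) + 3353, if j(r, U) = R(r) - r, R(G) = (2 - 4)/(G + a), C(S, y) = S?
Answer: 181333/55 ≈ 3297.0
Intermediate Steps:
R(G) = -2/(-1 + G) (R(G) = (2 - 4)/(G - 1) = -2/(-1 + G))
Q(P) = (-3 + P)² (Q(P) = (P + (1 - 4))² = (P - 3)² = (-3 + P)²)
j(r, U) = -r - 2/(-1 + r) (j(r, U) = -2/(-1 + r) - r = -r - 2/(-1 + r))
j(56, Q(9)) + 3353 = (-2 + 56 - 1*56²)/(-1 + 56) + 3353 = (-2 + 56 - 1*3136)/55 + 3353 = (-2 + 56 - 3136)/55 + 3353 = (1/55)*(-3082) + 3353 = -3082/55 + 3353 = 181333/55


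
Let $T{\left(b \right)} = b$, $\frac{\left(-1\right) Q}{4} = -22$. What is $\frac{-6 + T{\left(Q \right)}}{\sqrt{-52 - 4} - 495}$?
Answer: $- \frac{40590}{245081} - \frac{164 i \sqrt{14}}{245081} \approx -0.16562 - 0.0025038 i$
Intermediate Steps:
$Q = 88$ ($Q = \left(-4\right) \left(-22\right) = 88$)
$\frac{-6 + T{\left(Q \right)}}{\sqrt{-52 - 4} - 495} = \frac{-6 + 88}{\sqrt{-52 - 4} - 495} = \frac{82}{\sqrt{-56} - 495} = \frac{82}{2 i \sqrt{14} - 495} = \frac{82}{-495 + 2 i \sqrt{14}}$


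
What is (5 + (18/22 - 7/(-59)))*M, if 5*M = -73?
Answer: -281269/3245 ≈ -86.678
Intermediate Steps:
M = -73/5 (M = (1/5)*(-73) = -73/5 ≈ -14.600)
(5 + (18/22 - 7/(-59)))*M = (5 + (18/22 - 7/(-59)))*(-73/5) = (5 + (18*(1/22) - 7*(-1/59)))*(-73/5) = (5 + (9/11 + 7/59))*(-73/5) = (5 + 608/649)*(-73/5) = (3853/649)*(-73/5) = -281269/3245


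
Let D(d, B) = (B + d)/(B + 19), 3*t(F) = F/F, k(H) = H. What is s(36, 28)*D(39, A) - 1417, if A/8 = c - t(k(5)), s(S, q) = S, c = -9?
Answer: -232787/167 ≈ -1393.9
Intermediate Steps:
t(F) = ⅓ (t(F) = (F/F)/3 = (⅓)*1 = ⅓)
A = -224/3 (A = 8*(-9 - 1*⅓) = 8*(-9 - ⅓) = 8*(-28/3) = -224/3 ≈ -74.667)
D(d, B) = (B + d)/(19 + B)
s(36, 28)*D(39, A) - 1417 = 36*((-224/3 + 39)/(19 - 224/3)) - 1417 = 36*(-107/3/(-167/3)) - 1417 = 36*(-3/167*(-107/3)) - 1417 = 36*(107/167) - 1417 = 3852/167 - 1417 = -232787/167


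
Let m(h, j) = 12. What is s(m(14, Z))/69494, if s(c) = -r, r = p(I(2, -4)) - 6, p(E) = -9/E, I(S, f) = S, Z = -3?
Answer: 21/138988 ≈ 0.00015109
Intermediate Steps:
r = -21/2 (r = -9/2 - 6 = -21/2 ≈ -10.500)
s(c) = 21/2 (s(c) = -1*(-21/2) = 21/2)
s(m(14, Z))/69494 = (21/2)/69494 = (21/2)*(1/69494) = 21/138988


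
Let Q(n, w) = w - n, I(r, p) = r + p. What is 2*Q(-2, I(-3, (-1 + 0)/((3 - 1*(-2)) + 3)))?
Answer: -9/4 ≈ -2.2500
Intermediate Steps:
I(r, p) = p + r
2*Q(-2, I(-3, (-1 + 0)/((3 - 1*(-2)) + 3))) = 2*(((-1 + 0)/((3 - 1*(-2)) + 3) - 3) - 1*(-2)) = 2*((-1/((3 + 2) + 3) - 3) + 2) = 2*((-1/(5 + 3) - 3) + 2) = 2*((-1/8 - 3) + 2) = 2*((-1*⅛ - 3) + 2) = 2*((-⅛ - 3) + 2) = 2*(-25/8 + 2) = 2*(-9/8) = -9/4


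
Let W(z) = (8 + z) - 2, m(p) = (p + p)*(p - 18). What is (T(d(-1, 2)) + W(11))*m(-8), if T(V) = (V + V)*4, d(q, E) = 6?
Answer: 27040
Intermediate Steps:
m(p) = 2*p*(-18 + p) (m(p) = (2*p)*(-18 + p) = 2*p*(-18 + p))
W(z) = 6 + z
T(V) = 8*V (T(V) = (2*V)*4 = 8*V)
(T(d(-1, 2)) + W(11))*m(-8) = (8*6 + (6 + 11))*(2*(-8)*(-18 - 8)) = (48 + 17)*(2*(-8)*(-26)) = 65*416 = 27040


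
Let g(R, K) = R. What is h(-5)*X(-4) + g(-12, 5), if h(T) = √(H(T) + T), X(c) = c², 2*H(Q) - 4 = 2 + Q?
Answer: -12 + 24*I*√2 ≈ -12.0 + 33.941*I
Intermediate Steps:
H(Q) = 3 + Q/2 (H(Q) = 2 + (2 + Q)/2 = 2 + (1 + Q/2) = 3 + Q/2)
h(T) = √(3 + 3*T/2) (h(T) = √((3 + T/2) + T) = √(3 + 3*T/2))
h(-5)*X(-4) + g(-12, 5) = (√(12 + 6*(-5))/2)*(-4)² - 12 = (√(12 - 30)/2)*16 - 12 = (√(-18)/2)*16 - 12 = ((3*I*√2)/2)*16 - 12 = (3*I*√2/2)*16 - 12 = 24*I*√2 - 12 = -12 + 24*I*√2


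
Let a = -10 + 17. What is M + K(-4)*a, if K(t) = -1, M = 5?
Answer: -2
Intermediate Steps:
a = 7
M + K(-4)*a = 5 - 1*7 = 5 - 7 = -2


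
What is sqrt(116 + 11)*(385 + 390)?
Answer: 775*sqrt(127) ≈ 8733.8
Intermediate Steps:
sqrt(116 + 11)*(385 + 390) = sqrt(127)*775 = 775*sqrt(127)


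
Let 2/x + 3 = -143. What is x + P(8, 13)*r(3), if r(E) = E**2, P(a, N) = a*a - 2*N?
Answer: 24965/73 ≈ 341.99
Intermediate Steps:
x = -1/73 (x = 2/(-3 - 143) = 2/(-146) = 2*(-1/146) = -1/73 ≈ -0.013699)
P(a, N) = a**2 - 2*N
x + P(8, 13)*r(3) = -1/73 + (8**2 - 2*13)*3**2 = -1/73 + (64 - 26)*9 = -1/73 + 38*9 = -1/73 + 342 = 24965/73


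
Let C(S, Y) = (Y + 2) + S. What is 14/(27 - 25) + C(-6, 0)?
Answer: 3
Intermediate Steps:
C(S, Y) = 2 + S + Y (C(S, Y) = (2 + Y) + S = 2 + S + Y)
14/(27 - 25) + C(-6, 0) = 14/(27 - 25) + (2 - 6 + 0) = 14/2 - 4 = 14*(½) - 4 = 7 - 4 = 3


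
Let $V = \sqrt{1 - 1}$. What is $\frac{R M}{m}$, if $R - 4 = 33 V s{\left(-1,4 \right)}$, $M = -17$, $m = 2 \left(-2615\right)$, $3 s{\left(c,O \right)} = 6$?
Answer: $\frac{34}{2615} \approx 0.013002$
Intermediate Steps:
$s{\left(c,O \right)} = 2$ ($s{\left(c,O \right)} = \frac{1}{3} \cdot 6 = 2$)
$m = -5230$
$V = 0$ ($V = \sqrt{0} = 0$)
$R = 4$ ($R = 4 + 33 \cdot 0 \cdot 2 = 4 + 33 \cdot 0 = 4 + 0 = 4$)
$\frac{R M}{m} = \frac{4 \left(-17\right)}{-5230} = \left(-68\right) \left(- \frac{1}{5230}\right) = \frac{34}{2615}$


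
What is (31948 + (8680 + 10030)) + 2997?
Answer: 53655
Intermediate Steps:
(31948 + (8680 + 10030)) + 2997 = (31948 + 18710) + 2997 = 50658 + 2997 = 53655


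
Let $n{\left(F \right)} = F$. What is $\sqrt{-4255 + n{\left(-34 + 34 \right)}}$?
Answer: $i \sqrt{4255} \approx 65.23 i$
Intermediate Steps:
$\sqrt{-4255 + n{\left(-34 + 34 \right)}} = \sqrt{-4255 + \left(-34 + 34\right)} = \sqrt{-4255 + 0} = \sqrt{-4255} = i \sqrt{4255}$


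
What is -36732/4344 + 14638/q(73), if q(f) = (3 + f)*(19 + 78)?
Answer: -2158342/333583 ≈ -6.4702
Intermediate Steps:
q(f) = 291 + 97*f (q(f) = (3 + f)*97 = 291 + 97*f)
-36732/4344 + 14638/q(73) = -36732/4344 + 14638/(291 + 97*73) = -36732*1/4344 + 14638/(291 + 7081) = -3061/362 + 14638/7372 = -3061/362 + 14638*(1/7372) = -3061/362 + 7319/3686 = -2158342/333583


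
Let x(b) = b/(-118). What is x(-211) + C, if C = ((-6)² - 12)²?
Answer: 68179/118 ≈ 577.79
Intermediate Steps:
x(b) = -b/118 (x(b) = b*(-1/118) = -b/118)
C = 576 (C = (36 - 12)² = 24² = 576)
x(-211) + C = -1/118*(-211) + 576 = 211/118 + 576 = 68179/118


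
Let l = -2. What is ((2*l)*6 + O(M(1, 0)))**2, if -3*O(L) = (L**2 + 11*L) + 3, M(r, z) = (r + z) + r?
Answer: 10201/9 ≈ 1133.4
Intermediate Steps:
M(r, z) = z + 2*r
O(L) = -1 - 11*L/3 - L**2/3 (O(L) = -((L**2 + 11*L) + 3)/3 = -(3 + L**2 + 11*L)/3 = -1 - 11*L/3 - L**2/3)
((2*l)*6 + O(M(1, 0)))**2 = ((2*(-2))*6 + (-1 - 11*(0 + 2*1)/3 - (0 + 2*1)**2/3))**2 = (-4*6 + (-1 - 11*(0 + 2)/3 - (0 + 2)**2/3))**2 = (-24 + (-1 - 11/3*2 - 1/3*2**2))**2 = (-24 + (-1 - 22/3 - 1/3*4))**2 = (-24 + (-1 - 22/3 - 4/3))**2 = (-24 - 29/3)**2 = (-101/3)**2 = 10201/9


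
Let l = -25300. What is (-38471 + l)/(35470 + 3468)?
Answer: -63771/38938 ≈ -1.6378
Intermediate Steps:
(-38471 + l)/(35470 + 3468) = (-38471 - 25300)/(35470 + 3468) = -63771/38938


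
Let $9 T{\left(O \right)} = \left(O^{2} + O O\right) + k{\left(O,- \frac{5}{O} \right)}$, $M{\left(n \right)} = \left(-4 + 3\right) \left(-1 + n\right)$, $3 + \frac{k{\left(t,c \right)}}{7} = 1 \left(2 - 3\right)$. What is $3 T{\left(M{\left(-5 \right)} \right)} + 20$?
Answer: $\frac{104}{3} \approx 34.667$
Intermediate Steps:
$k{\left(t,c \right)} = -28$ ($k{\left(t,c \right)} = -21 + 7 \cdot 1 \left(2 - 3\right) = -21 + 7 \cdot 1 \left(-1\right) = -21 + 7 \left(-1\right) = -21 - 7 = -28$)
$M{\left(n \right)} = 1 - n$ ($M{\left(n \right)} = - (-1 + n) = 1 - n$)
$T{\left(O \right)} = - \frac{28}{9} + \frac{2 O^{2}}{9}$ ($T{\left(O \right)} = \frac{\left(O^{2} + O O\right) - 28}{9} = \frac{\left(O^{2} + O^{2}\right) - 28}{9} = \frac{2 O^{2} - 28}{9} = \frac{-28 + 2 O^{2}}{9} = - \frac{28}{9} + \frac{2 O^{2}}{9}$)
$3 T{\left(M{\left(-5 \right)} \right)} + 20 = 3 \left(- \frac{28}{9} + \frac{2 \left(1 - -5\right)^{2}}{9}\right) + 20 = 3 \left(- \frac{28}{9} + \frac{2 \left(1 + 5\right)^{2}}{9}\right) + 20 = 3 \left(- \frac{28}{9} + \frac{2 \cdot 6^{2}}{9}\right) + 20 = 3 \left(- \frac{28}{9} + \frac{2}{9} \cdot 36\right) + 20 = 3 \left(- \frac{28}{9} + 8\right) + 20 = 3 \cdot \frac{44}{9} + 20 = \frac{44}{3} + 20 = \frac{104}{3}$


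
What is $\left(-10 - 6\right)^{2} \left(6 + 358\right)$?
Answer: $93184$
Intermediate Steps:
$\left(-10 - 6\right)^{2} \left(6 + 358\right) = \left(-16\right)^{2} \cdot 364 = 256 \cdot 364 = 93184$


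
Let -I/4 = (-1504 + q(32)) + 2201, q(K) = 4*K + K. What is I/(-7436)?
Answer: 857/1859 ≈ 0.46100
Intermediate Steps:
q(K) = 5*K
I = -3428 (I = -4*((-1504 + 5*32) + 2201) = -4*((-1504 + 160) + 2201) = -4*(-1344 + 2201) = -4*857 = -3428)
I/(-7436) = -3428/(-7436) = -3428*(-1/7436) = 857/1859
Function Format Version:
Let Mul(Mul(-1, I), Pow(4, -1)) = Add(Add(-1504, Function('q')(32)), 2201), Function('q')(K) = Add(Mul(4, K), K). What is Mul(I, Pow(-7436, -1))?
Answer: Rational(857, 1859) ≈ 0.46100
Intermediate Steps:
Function('q')(K) = Mul(5, K)
I = -3428 (I = Mul(-4, Add(Add(-1504, Mul(5, 32)), 2201)) = Mul(-4, Add(Add(-1504, 160), 2201)) = Mul(-4, Add(-1344, 2201)) = Mul(-4, 857) = -3428)
Mul(I, Pow(-7436, -1)) = Mul(-3428, Pow(-7436, -1)) = Mul(-3428, Rational(-1, 7436)) = Rational(857, 1859)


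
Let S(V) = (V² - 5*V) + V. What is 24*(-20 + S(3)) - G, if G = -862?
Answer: 310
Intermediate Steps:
S(V) = V² - 4*V
24*(-20 + S(3)) - G = 24*(-20 + 3*(-4 + 3)) - 1*(-862) = 24*(-20 + 3*(-1)) + 862 = 24*(-20 - 3) + 862 = 24*(-23) + 862 = -552 + 862 = 310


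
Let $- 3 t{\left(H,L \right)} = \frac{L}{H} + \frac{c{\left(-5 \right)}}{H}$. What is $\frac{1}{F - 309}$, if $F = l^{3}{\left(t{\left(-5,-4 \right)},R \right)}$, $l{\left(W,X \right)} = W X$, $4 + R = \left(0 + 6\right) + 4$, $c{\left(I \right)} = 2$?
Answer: $- \frac{125}{38689} \approx -0.0032309$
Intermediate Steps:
$R = 6$ ($R = -4 + \left(\left(0 + 6\right) + 4\right) = -4 + \left(6 + 4\right) = -4 + 10 = 6$)
$t{\left(H,L \right)} = - \frac{2}{3 H} - \frac{L}{3 H}$ ($t{\left(H,L \right)} = - \frac{\frac{L}{H} + \frac{2}{H}}{3} = - \frac{\frac{2}{H} + \frac{L}{H}}{3} = - \frac{2}{3 H} - \frac{L}{3 H}$)
$F = - \frac{64}{125}$ ($F = \left(\frac{-2 - -4}{3 \left(-5\right)} 6\right)^{3} = \left(\frac{1}{3} \left(- \frac{1}{5}\right) \left(-2 + 4\right) 6\right)^{3} = \left(\frac{1}{3} \left(- \frac{1}{5}\right) 2 \cdot 6\right)^{3} = \left(\left(- \frac{2}{15}\right) 6\right)^{3} = \left(- \frac{4}{5}\right)^{3} = - \frac{64}{125} \approx -0.512$)
$\frac{1}{F - 309} = \frac{1}{- \frac{64}{125} - 309} = \frac{1}{- \frac{38689}{125}} = - \frac{125}{38689}$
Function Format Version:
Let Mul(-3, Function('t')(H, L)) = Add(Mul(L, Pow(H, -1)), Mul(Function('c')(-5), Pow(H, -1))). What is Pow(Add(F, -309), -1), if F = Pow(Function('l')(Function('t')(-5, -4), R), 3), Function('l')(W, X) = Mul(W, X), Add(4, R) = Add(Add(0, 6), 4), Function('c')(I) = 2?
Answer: Rational(-125, 38689) ≈ -0.0032309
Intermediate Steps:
R = 6 (R = Add(-4, Add(Add(0, 6), 4)) = Add(-4, Add(6, 4)) = Add(-4, 10) = 6)
Function('t')(H, L) = Add(Mul(Rational(-2, 3), Pow(H, -1)), Mul(Rational(-1, 3), L, Pow(H, -1))) (Function('t')(H, L) = Mul(Rational(-1, 3), Add(Mul(L, Pow(H, -1)), Mul(2, Pow(H, -1)))) = Mul(Rational(-1, 3), Add(Mul(2, Pow(H, -1)), Mul(L, Pow(H, -1)))) = Add(Mul(Rational(-2, 3), Pow(H, -1)), Mul(Rational(-1, 3), L, Pow(H, -1))))
F = Rational(-64, 125) (F = Pow(Mul(Mul(Rational(1, 3), Pow(-5, -1), Add(-2, Mul(-1, -4))), 6), 3) = Pow(Mul(Mul(Rational(1, 3), Rational(-1, 5), Add(-2, 4)), 6), 3) = Pow(Mul(Mul(Rational(1, 3), Rational(-1, 5), 2), 6), 3) = Pow(Mul(Rational(-2, 15), 6), 3) = Pow(Rational(-4, 5), 3) = Rational(-64, 125) ≈ -0.51200)
Pow(Add(F, -309), -1) = Pow(Add(Rational(-64, 125), -309), -1) = Pow(Rational(-38689, 125), -1) = Rational(-125, 38689)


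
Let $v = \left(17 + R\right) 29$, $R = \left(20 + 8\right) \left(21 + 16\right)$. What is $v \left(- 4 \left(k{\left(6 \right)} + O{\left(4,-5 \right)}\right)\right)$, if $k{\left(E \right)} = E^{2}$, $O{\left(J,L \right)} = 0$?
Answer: $-4397328$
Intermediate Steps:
$R = 1036$ ($R = 28 \cdot 37 = 1036$)
$v = 30537$ ($v = \left(17 + 1036\right) 29 = 1053 \cdot 29 = 30537$)
$v \left(- 4 \left(k{\left(6 \right)} + O{\left(4,-5 \right)}\right)\right) = 30537 \left(- 4 \left(6^{2} + 0\right)\right) = 30537 \left(- 4 \left(36 + 0\right)\right) = 30537 \left(\left(-4\right) 36\right) = 30537 \left(-144\right) = -4397328$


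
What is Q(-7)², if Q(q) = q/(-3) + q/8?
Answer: 1225/576 ≈ 2.1267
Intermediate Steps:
Q(q) = -5*q/24 (Q(q) = q*(-⅓) + q*(⅛) = -q/3 + q/8 = -5*q/24)
Q(-7)² = (-5/24*(-7))² = (35/24)² = 1225/576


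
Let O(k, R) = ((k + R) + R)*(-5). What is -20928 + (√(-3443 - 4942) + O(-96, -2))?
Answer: -20428 + I*√8385 ≈ -20428.0 + 91.57*I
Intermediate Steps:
O(k, R) = -10*R - 5*k (O(k, R) = ((R + k) + R)*(-5) = (k + 2*R)*(-5) = -10*R - 5*k)
-20928 + (√(-3443 - 4942) + O(-96, -2)) = -20928 + (√(-3443 - 4942) + (-10*(-2) - 5*(-96))) = -20928 + (√(-8385) + (20 + 480)) = -20928 + (I*√8385 + 500) = -20928 + (500 + I*√8385) = -20428 + I*√8385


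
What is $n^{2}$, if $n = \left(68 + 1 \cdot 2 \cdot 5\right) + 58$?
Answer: $18496$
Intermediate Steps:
$n = 136$ ($n = \left(68 + 2 \cdot 5\right) + 58 = \left(68 + 10\right) + 58 = 78 + 58 = 136$)
$n^{2} = 136^{2} = 18496$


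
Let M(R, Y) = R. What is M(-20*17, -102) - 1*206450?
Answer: -206790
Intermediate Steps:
M(-20*17, -102) - 1*206450 = -20*17 - 1*206450 = -340 - 206450 = -206790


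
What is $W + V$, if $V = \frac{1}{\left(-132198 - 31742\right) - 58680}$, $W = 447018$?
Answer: $\frac{99515147159}{222620} \approx 4.4702 \cdot 10^{5}$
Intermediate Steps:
$V = - \frac{1}{222620}$ ($V = \frac{1}{-163940 - 58680} = \frac{1}{-222620} = - \frac{1}{222620} \approx -4.492 \cdot 10^{-6}$)
$W + V = 447018 - \frac{1}{222620} = \frac{99515147159}{222620}$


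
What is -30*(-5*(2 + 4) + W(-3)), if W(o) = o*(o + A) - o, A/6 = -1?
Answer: 0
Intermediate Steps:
A = -6 (A = 6*(-1) = -6)
W(o) = -o + o*(-6 + o) (W(o) = o*(o - 6) - o = o*(-6 + o) - o = -o + o*(-6 + o))
-30*(-5*(2 + 4) + W(-3)) = -30*(-5*(2 + 4) - 3*(-7 - 3)) = -30*(-5*6 - 3*(-10)) = -30*(-30 + 30) = -30*0 = 0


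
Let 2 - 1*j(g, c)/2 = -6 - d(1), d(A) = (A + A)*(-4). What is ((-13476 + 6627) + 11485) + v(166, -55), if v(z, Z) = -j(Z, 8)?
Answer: 4636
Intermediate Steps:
d(A) = -8*A (d(A) = (2*A)*(-4) = -8*A)
j(g, c) = 0 (j(g, c) = 4 - 2*(-6 - (-8)) = 4 - 2*(-6 - 1*(-8)) = 4 - 2*(-6 + 8) = 4 - 2*2 = 4 - 4 = 0)
v(z, Z) = 0 (v(z, Z) = -1*0 = 0)
((-13476 + 6627) + 11485) + v(166, -55) = ((-13476 + 6627) + 11485) + 0 = (-6849 + 11485) + 0 = 4636 + 0 = 4636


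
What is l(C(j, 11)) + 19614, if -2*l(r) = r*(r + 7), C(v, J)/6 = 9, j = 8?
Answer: 17967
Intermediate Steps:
C(v, J) = 54 (C(v, J) = 6*9 = 54)
l(r) = -r*(7 + r)/2 (l(r) = -r*(r + 7)/2 = -r*(7 + r)/2)
l(C(j, 11)) + 19614 = -½*54*(7 + 54) + 19614 = -½*54*61 + 19614 = -1647 + 19614 = 17967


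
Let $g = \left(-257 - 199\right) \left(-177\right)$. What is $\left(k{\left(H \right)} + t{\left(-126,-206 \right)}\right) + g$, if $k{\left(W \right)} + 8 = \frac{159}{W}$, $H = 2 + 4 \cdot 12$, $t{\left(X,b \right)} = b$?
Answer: $\frac{4025059}{50} \approx 80501.0$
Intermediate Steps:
$g = 80712$ ($g = \left(-456\right) \left(-177\right) = 80712$)
$H = 50$ ($H = 2 + 48 = 50$)
$k{\left(W \right)} = -8 + \frac{159}{W}$
$\left(k{\left(H \right)} + t{\left(-126,-206 \right)}\right) + g = \left(\left(-8 + \frac{159}{50}\right) - 206\right) + 80712 = \left(- \frac{241}{50} - 206\right) + 80712 = - \frac{10541}{50} + 80712 = \frac{4025059}{50}$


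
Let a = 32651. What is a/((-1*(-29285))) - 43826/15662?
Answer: -386032224/229330835 ≈ -1.6833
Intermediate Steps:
a/((-1*(-29285))) - 43826/15662 = 32651/((-1*(-29285))) - 43826/15662 = 32651/29285 - 43826*1/15662 = 32651*(1/29285) - 21913/7831 = 32651/29285 - 21913/7831 = -386032224/229330835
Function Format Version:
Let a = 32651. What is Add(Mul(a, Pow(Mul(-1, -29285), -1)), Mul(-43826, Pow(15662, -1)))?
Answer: Rational(-386032224, 229330835) ≈ -1.6833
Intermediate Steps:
Add(Mul(a, Pow(Mul(-1, -29285), -1)), Mul(-43826, Pow(15662, -1))) = Add(Mul(32651, Pow(Mul(-1, -29285), -1)), Mul(-43826, Pow(15662, -1))) = Add(Mul(32651, Pow(29285, -1)), Mul(-43826, Rational(1, 15662))) = Add(Mul(32651, Rational(1, 29285)), Rational(-21913, 7831)) = Add(Rational(32651, 29285), Rational(-21913, 7831)) = Rational(-386032224, 229330835)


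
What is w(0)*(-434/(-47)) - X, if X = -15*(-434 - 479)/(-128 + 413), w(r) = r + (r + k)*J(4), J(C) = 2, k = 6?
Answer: 56041/893 ≈ 62.756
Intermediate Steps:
w(r) = 12 + 3*r (w(r) = r + (r + 6)*2 = r + (6 + r)*2 = r + (12 + 2*r) = 12 + 3*r)
X = 913/19 (X = -(-13695)/285 = -15*(-913/285) = 913/19 ≈ 48.053)
w(0)*(-434/(-47)) - X = (12 + 3*0)*(-434/(-47)) - 1*913/19 = (12 + 0)*(-434*(-1/47)) - 913/19 = 12*(434/47) - 913/19 = 5208/47 - 913/19 = 56041/893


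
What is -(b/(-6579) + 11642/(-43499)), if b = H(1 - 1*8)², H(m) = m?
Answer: 78724169/286179921 ≈ 0.27509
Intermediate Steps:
b = 49 (b = (1 - 1*8)² = (1 - 8)² = (-7)² = 49)
-(b/(-6579) + 11642/(-43499)) = -(49/(-6579) + 11642/(-43499)) = -(49*(-1/6579) + 11642*(-1/43499)) = -(-49/6579 - 11642/43499) = -1*(-78724169/286179921) = 78724169/286179921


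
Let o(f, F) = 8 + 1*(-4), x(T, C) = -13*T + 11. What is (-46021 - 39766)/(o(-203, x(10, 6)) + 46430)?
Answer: -85787/46434 ≈ -1.8475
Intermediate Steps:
x(T, C) = 11 - 13*T
o(f, F) = 4 (o(f, F) = 8 - 4 = 4)
(-46021 - 39766)/(o(-203, x(10, 6)) + 46430) = (-46021 - 39766)/(4 + 46430) = -85787/46434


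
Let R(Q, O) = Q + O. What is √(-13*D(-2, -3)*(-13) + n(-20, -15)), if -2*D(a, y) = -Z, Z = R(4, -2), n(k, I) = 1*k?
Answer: √149 ≈ 12.207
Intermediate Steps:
n(k, I) = k
R(Q, O) = O + Q
Z = 2 (Z = -2 + 4 = 2)
D(a, y) = 1 (D(a, y) = -(-1)*2/2 = -½*(-2) = 1)
√(-13*D(-2, -3)*(-13) + n(-20, -15)) = √(-13*1*(-13) - 20) = √(-13*(-13) - 20) = √(169 - 20) = √149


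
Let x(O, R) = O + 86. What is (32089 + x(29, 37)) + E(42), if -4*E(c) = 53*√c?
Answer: 32204 - 53*√42/4 ≈ 32118.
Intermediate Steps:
x(O, R) = 86 + O
E(c) = -53*√c/4
(32089 + x(29, 37)) + E(42) = (32089 + (86 + 29)) - 53*√42/4 = (32089 + 115) - 53*√42/4 = 32204 - 53*√42/4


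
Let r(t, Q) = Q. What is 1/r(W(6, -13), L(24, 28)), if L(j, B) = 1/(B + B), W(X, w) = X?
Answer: 56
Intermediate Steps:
L(j, B) = 1/(2*B)
1/r(W(6, -13), L(24, 28)) = 1/((1/2)/28) = 1/((1/2)*(1/28)) = 1/(1/56) = 56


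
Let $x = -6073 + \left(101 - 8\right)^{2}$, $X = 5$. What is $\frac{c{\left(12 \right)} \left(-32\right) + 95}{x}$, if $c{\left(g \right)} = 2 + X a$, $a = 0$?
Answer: $\frac{31}{2576} \approx 0.012034$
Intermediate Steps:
$c{\left(g \right)} = 2$ ($c{\left(g \right)} = 2 + 5 \cdot 0 = 2 + 0 = 2$)
$x = 2576$ ($x = -6073 + 93^{2} = -6073 + 8649 = 2576$)
$\frac{c{\left(12 \right)} \left(-32\right) + 95}{x} = \frac{2 \left(-32\right) + 95}{2576} = \left(-64 + 95\right) \frac{1}{2576} = 31 \cdot \frac{1}{2576} = \frac{31}{2576}$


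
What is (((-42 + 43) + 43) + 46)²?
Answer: 8100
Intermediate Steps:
(((-42 + 43) + 43) + 46)² = ((1 + 43) + 46)² = (44 + 46)² = 90² = 8100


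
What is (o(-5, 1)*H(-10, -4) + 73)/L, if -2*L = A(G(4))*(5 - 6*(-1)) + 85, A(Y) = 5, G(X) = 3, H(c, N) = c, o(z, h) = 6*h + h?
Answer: -3/70 ≈ -0.042857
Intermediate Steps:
o(z, h) = 7*h
L = -70 (L = -(5*(5 - 6*(-1)) + 85)/2 = -(5*(5 + 6) + 85)/2 = -(5*11 + 85)/2 = -(55 + 85)/2 = -1/2*140 = -70)
(o(-5, 1)*H(-10, -4) + 73)/L = ((7*1)*(-10) + 73)/(-70) = (7*(-10) + 73)*(-1/70) = (-70 + 73)*(-1/70) = 3*(-1/70) = -3/70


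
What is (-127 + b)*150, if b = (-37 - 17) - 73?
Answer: -38100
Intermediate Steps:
b = -127 (b = -54 - 73 = -127)
(-127 + b)*150 = (-127 - 127)*150 = -254*150 = -38100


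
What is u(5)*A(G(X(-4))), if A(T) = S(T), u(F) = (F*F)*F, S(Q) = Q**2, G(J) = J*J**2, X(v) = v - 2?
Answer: 5832000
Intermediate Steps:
X(v) = -2 + v
G(J) = J**3
u(F) = F**3 (u(F) = F**2*F = F**3)
A(T) = T**2
u(5)*A(G(X(-4))) = 5**3*((-2 - 4)**3)**2 = 125*((-6)**3)**2 = 125*(-216)**2 = 125*46656 = 5832000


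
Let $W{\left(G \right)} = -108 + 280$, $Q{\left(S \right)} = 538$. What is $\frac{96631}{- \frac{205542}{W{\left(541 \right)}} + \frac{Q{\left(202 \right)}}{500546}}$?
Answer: $- \frac{2079835202618}{25720783349} \approx -80.862$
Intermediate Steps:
$W{\left(G \right)} = 172$
$\frac{96631}{- \frac{205542}{W{\left(541 \right)}} + \frac{Q{\left(202 \right)}}{500546}} = \frac{96631}{- \frac{205542}{172} + \frac{538}{500546}} = \frac{96631}{\left(-205542\right) \frac{1}{172} + 538 \cdot \frac{1}{500546}} = \frac{96631}{- \frac{102771}{86} + \frac{269}{250273}} = \frac{96631}{- \frac{25720783349}{21523478}} = 96631 \left(- \frac{21523478}{25720783349}\right) = - \frac{2079835202618}{25720783349}$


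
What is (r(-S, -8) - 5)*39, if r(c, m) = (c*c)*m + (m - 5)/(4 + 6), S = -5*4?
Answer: -1250457/10 ≈ -1.2505e+5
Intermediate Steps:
S = -20
r(c, m) = -½ + m/10 + m*c² (r(c, m) = c²*m + (-5 + m)/10 = m*c² + (-5 + m)*(⅒) = m*c² + (-½ + m/10) = -½ + m/10 + m*c²)
(r(-S, -8) - 5)*39 = ((-½ + (⅒)*(-8) - 8*(-1*(-20))²) - 5)*39 = ((-½ - ⅘ - 8*20²) - 5)*39 = ((-½ - ⅘ - 8*400) - 5)*39 = ((-½ - ⅘ - 3200) - 5)*39 = (-32013/10 - 5)*39 = -32063/10*39 = -1250457/10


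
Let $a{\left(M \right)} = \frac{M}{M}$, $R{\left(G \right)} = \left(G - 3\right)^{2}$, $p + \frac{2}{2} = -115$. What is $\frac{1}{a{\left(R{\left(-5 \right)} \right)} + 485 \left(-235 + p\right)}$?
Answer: $- \frac{1}{170234} \approx -5.8743 \cdot 10^{-6}$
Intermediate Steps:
$p = -116$ ($p = -1 - 115 = -116$)
$R{\left(G \right)} = \left(-3 + G\right)^{2}$
$a{\left(M \right)} = 1$
$\frac{1}{a{\left(R{\left(-5 \right)} \right)} + 485 \left(-235 + p\right)} = \frac{1}{1 + 485 \left(-235 - 116\right)} = \frac{1}{1 + 485 \left(-351\right)} = \frac{1}{1 - 170235} = \frac{1}{-170234} = - \frac{1}{170234}$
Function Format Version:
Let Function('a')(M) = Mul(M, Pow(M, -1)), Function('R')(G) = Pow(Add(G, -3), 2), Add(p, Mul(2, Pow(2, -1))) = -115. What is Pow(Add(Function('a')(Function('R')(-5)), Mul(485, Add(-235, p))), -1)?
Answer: Rational(-1, 170234) ≈ -5.8743e-6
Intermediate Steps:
p = -116 (p = Add(-1, -115) = -116)
Function('R')(G) = Pow(Add(-3, G), 2)
Function('a')(M) = 1
Pow(Add(Function('a')(Function('R')(-5)), Mul(485, Add(-235, p))), -1) = Pow(Add(1, Mul(485, Add(-235, -116))), -1) = Pow(Add(1, Mul(485, -351)), -1) = Pow(Add(1, -170235), -1) = Pow(-170234, -1) = Rational(-1, 170234)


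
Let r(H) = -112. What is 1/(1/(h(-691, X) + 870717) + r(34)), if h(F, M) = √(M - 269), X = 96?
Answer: (-√173 + 870717*I)/(-97520303*I + 112*√173) ≈ -0.0089286 + 1.3323e-15*I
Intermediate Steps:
h(F, M) = √(-269 + M)
1/(1/(h(-691, X) + 870717) + r(34)) = 1/(1/(√(-269 + 96) + 870717) - 112) = 1/(1/(√(-173) + 870717) - 112) = 1/(1/(I*√173 + 870717) - 112) = 1/(1/(870717 + I*√173) - 112) = 1/(-112 + 1/(870717 + I*√173))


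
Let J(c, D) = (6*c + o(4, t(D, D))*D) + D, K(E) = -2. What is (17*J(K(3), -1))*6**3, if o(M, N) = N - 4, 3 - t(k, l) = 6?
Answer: -22032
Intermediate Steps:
t(k, l) = -3 (t(k, l) = 3 - 1*6 = 3 - 6 = -3)
o(M, N) = -4 + N
J(c, D) = -6*D + 6*c (J(c, D) = (6*c + (-4 - 3)*D) + D = (6*c - 7*D) + D = (-7*D + 6*c) + D = -6*D + 6*c)
(17*J(K(3), -1))*6**3 = (17*(-6*(-1) + 6*(-2)))*6**3 = (17*(6 - 12))*216 = (17*(-6))*216 = -102*216 = -22032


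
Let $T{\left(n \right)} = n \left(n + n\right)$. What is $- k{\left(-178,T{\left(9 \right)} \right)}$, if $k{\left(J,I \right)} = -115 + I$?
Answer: $-47$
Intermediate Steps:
$T{\left(n \right)} = 2 n^{2}$ ($T{\left(n \right)} = n 2 n = 2 n^{2}$)
$- k{\left(-178,T{\left(9 \right)} \right)} = - (-115 + 2 \cdot 9^{2}) = - (-115 + 2 \cdot 81) = - (-115 + 162) = \left(-1\right) 47 = -47$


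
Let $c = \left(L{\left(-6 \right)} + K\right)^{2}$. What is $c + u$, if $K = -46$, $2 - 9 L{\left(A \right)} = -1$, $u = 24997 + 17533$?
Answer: $\frac{401539}{9} \approx 44615.0$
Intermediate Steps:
$u = 42530$
$L{\left(A \right)} = \frac{1}{3}$ ($L{\left(A \right)} = \frac{2}{9} - - \frac{1}{9} = \frac{2}{9} + \frac{1}{9} = \frac{1}{3}$)
$c = \frac{18769}{9}$ ($c = \left(\frac{1}{3} - 46\right)^{2} = \left(- \frac{137}{3}\right)^{2} = \frac{18769}{9} \approx 2085.4$)
$c + u = \frac{18769}{9} + 42530 = \frac{401539}{9}$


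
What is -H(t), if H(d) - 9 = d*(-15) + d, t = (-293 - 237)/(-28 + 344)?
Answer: -2566/79 ≈ -32.481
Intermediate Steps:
t = -265/158 (t = -530/316 = -530*1/316 = -265/158 ≈ -1.6772)
H(d) = 9 - 14*d (H(d) = 9 + (d*(-15) + d) = 9 + (-15*d + d) = 9 - 14*d)
-H(t) = -(9 - 14*(-265/158)) = -(9 + 1855/79) = -1*2566/79 = -2566/79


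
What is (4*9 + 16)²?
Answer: 2704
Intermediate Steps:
(4*9 + 16)² = (36 + 16)² = 52² = 2704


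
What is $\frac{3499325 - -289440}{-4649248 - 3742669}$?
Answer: $- \frac{3788765}{8391917} \approx -0.45148$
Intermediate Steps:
$\frac{3499325 - -289440}{-4649248 - 3742669} = \frac{3499325 + 289440}{-8391917} = 3788765 \left(- \frac{1}{8391917}\right) = - \frac{3788765}{8391917}$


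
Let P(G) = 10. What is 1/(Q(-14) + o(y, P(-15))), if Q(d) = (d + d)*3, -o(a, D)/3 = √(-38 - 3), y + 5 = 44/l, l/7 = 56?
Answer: I/(3*(√41 - 28*I)) ≈ -0.011313 + 0.0025871*I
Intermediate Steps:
l = 392 (l = 7*56 = 392)
y = -479/98 (y = -5 + 44/392 = -5 + 44*(1/392) = -5 + 11/98 = -479/98 ≈ -4.8878)
o(a, D) = -3*I*√41 (o(a, D) = -3*√(-38 - 3) = -3*I*√41)
Q(d) = 6*d (Q(d) = (2*d)*3 = 6*d)
1/(Q(-14) + o(y, P(-15))) = 1/(6*(-14) - 3*I*√41) = 1/(-84 - 3*I*√41)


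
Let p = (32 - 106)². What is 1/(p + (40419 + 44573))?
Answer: 1/90468 ≈ 1.1054e-5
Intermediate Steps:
p = 5476 (p = (-74)² = 5476)
1/(p + (40419 + 44573)) = 1/(5476 + (40419 + 44573)) = 1/(5476 + 84992) = 1/90468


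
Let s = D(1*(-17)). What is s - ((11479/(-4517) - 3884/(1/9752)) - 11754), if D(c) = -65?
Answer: 171142171748/4517 ≈ 3.7888e+7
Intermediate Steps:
s = -65
s - ((11479/(-4517) - 3884/(1/9752)) - 11754) = -65 - ((11479/(-4517) - 3884/(1/9752)) - 11754) = -65 - ((11479*(-1/4517) - 3884/1/9752) - 11754) = -65 - ((-11479/4517 - 3884*9752) - 11754) = -65 - ((-11479/4517 - 37876768) - 11754) = -65 - (-171089372535/4517 - 11754) = -65 - 1*(-171142465353/4517) = -65 + 171142465353/4517 = 171142171748/4517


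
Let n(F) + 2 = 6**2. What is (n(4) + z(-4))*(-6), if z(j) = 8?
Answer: -252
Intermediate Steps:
n(F) = 34 (n(F) = -2 + 6**2 = -2 + 36 = 34)
(n(4) + z(-4))*(-6) = (34 + 8)*(-6) = 42*(-6) = -252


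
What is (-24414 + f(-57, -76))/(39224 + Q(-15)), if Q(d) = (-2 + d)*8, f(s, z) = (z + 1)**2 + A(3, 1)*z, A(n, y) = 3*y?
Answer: -19017/39088 ≈ -0.48652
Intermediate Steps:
f(s, z) = (1 + z)**2 + 3*z (f(s, z) = (z + 1)**2 + (3*1)*z = (1 + z)**2 + 3*z)
Q(d) = -16 + 8*d
(-24414 + f(-57, -76))/(39224 + Q(-15)) = (-24414 + ((1 - 76)**2 + 3*(-76)))/(39224 + (-16 + 8*(-15))) = (-24414 + ((-75)**2 - 228))/(39224 + (-16 - 120)) = (-24414 + (5625 - 228))/(39224 - 136) = (-24414 + 5397)/39088 = -19017*1/39088 = -19017/39088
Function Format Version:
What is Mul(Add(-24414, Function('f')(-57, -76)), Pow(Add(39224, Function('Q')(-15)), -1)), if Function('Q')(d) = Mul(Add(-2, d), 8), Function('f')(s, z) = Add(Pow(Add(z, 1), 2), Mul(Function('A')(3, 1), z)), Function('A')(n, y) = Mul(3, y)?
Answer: Rational(-19017, 39088) ≈ -0.48652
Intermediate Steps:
Function('f')(s, z) = Add(Pow(Add(1, z), 2), Mul(3, z)) (Function('f')(s, z) = Add(Pow(Add(z, 1), 2), Mul(Mul(3, 1), z)) = Add(Pow(Add(1, z), 2), Mul(3, z)))
Function('Q')(d) = Add(-16, Mul(8, d))
Mul(Add(-24414, Function('f')(-57, -76)), Pow(Add(39224, Function('Q')(-15)), -1)) = Mul(Add(-24414, Add(Pow(Add(1, -76), 2), Mul(3, -76))), Pow(Add(39224, Add(-16, Mul(8, -15))), -1)) = Mul(Add(-24414, Add(Pow(-75, 2), -228)), Pow(Add(39224, Add(-16, -120)), -1)) = Mul(Add(-24414, Add(5625, -228)), Pow(Add(39224, -136), -1)) = Mul(Add(-24414, 5397), Pow(39088, -1)) = Mul(-19017, Rational(1, 39088)) = Rational(-19017, 39088)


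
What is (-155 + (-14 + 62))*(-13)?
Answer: 1391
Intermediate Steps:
(-155 + (-14 + 62))*(-13) = (-155 + 48)*(-13) = -107*(-13) = 1391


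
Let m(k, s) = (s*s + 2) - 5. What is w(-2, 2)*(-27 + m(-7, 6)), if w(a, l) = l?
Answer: 12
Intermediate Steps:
m(k, s) = -3 + s² (m(k, s) = (s² + 2) - 5 = (2 + s²) - 5 = -3 + s²)
w(-2, 2)*(-27 + m(-7, 6)) = 2*(-27 + (-3 + 6²)) = 2*(-27 + (-3 + 36)) = 2*(-27 + 33) = 2*6 = 12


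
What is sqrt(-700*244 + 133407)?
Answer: I*sqrt(37393) ≈ 193.37*I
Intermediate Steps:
sqrt(-700*244 + 133407) = sqrt(-170800 + 133407) = sqrt(-37393) = I*sqrt(37393)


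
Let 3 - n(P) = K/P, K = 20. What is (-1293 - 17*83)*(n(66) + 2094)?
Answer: -187092464/33 ≈ -5.6695e+6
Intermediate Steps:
n(P) = 3 - 20/P
(-1293 - 17*83)*(n(66) + 2094) = (-1293 - 17*83)*((3 - 20/66) + 2094) = (-1293 - 1411)*((3 - 20*1/66) + 2094) = -2704*((3 - 10/33) + 2094) = -2704*(89/33 + 2094) = -2704*69191/33 = -187092464/33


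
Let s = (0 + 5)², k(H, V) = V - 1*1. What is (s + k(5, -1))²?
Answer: 529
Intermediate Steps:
k(H, V) = -1 + V (k(H, V) = V - 1 = -1 + V)
s = 25 (s = 5² = 25)
(s + k(5, -1))² = (25 + (-1 - 1))² = (25 - 2)² = 23² = 529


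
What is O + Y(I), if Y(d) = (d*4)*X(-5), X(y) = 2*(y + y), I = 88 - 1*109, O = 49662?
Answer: 51342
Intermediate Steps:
I = -21 (I = 88 - 109 = -21)
X(y) = 4*y (X(y) = 2*(2*y) = 4*y)
Y(d) = -80*d (Y(d) = (d*4)*(4*(-5)) = (4*d)*(-20) = -80*d)
O + Y(I) = 49662 - 80*(-21) = 49662 + 1680 = 51342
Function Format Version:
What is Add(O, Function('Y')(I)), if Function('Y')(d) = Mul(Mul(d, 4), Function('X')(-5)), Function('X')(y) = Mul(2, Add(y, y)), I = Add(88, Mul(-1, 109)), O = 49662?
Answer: 51342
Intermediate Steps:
I = -21 (I = Add(88, -109) = -21)
Function('X')(y) = Mul(4, y) (Function('X')(y) = Mul(2, Mul(2, y)) = Mul(4, y))
Function('Y')(d) = Mul(-80, d) (Function('Y')(d) = Mul(Mul(d, 4), Mul(4, -5)) = Mul(Mul(4, d), -20) = Mul(-80, d))
Add(O, Function('Y')(I)) = Add(49662, Mul(-80, -21)) = Add(49662, 1680) = 51342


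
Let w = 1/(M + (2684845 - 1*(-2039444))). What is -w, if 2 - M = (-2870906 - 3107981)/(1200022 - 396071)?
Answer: -803951/3798104452628 ≈ -2.1167e-7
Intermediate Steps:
M = 7586789/803951 (M = 2 - (-2870906 - 3107981)/(1200022 - 396071) = 2 - (-5978887)/803951 = 2 - 1*(-5978887/803951) = 2 + 5978887/803951 = 7586789/803951 ≈ 9.4369)
w = 803951/3798104452628 (w = 1/(7586789/803951 + (2684845 - 1*(-2039444))) = 1/(7586789/803951 + (2684845 + 2039444)) = 1/(7586789/803951 + 4724289) = 1/(3798104452628/803951) = 803951/3798104452628 ≈ 2.1167e-7)
-w = -1*803951/3798104452628 = -803951/3798104452628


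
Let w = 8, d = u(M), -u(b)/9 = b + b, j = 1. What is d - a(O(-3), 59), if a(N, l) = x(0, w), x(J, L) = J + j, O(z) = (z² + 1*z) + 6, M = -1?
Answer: 17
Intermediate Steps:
u(b) = -18*b (u(b) = -9*(b + b) = -18*b)
d = 18 (d = -18*(-1) = 18)
O(z) = 6 + z + z² (O(z) = (z² + z) + 6 = (z + z²) + 6 = 6 + z + z²)
x(J, L) = 1 + J (x(J, L) = J + 1 = 1 + J)
a(N, l) = 1 (a(N, l) = 1 + 0 = 1)
d - a(O(-3), 59) = 18 - 1*1 = 18 - 1 = 17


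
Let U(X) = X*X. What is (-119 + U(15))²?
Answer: 11236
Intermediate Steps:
U(X) = X²
(-119 + U(15))² = (-119 + 15²)² = (-119 + 225)² = 106² = 11236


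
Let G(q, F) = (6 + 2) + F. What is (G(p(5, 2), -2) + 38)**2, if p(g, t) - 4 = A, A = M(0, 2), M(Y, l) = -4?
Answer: 1936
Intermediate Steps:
A = -4
p(g, t) = 0 (p(g, t) = 4 - 4 = 0)
G(q, F) = 8 + F
(G(p(5, 2), -2) + 38)**2 = ((8 - 2) + 38)**2 = (6 + 38)**2 = 44**2 = 1936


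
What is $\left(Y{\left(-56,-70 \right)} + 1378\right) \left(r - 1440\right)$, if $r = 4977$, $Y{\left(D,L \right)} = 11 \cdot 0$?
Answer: $4873986$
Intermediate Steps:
$Y{\left(D,L \right)} = 0$
$\left(Y{\left(-56,-70 \right)} + 1378\right) \left(r - 1440\right) = \left(0 + 1378\right) \left(4977 - 1440\right) = 1378 \cdot 3537 = 4873986$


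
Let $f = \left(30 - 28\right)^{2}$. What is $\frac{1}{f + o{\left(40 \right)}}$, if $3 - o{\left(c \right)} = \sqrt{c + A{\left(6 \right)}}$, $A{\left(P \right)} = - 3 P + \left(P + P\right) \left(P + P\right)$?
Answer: $- \frac{7}{117} - \frac{\sqrt{166}}{117} \approx -0.16995$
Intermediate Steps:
$f = 4$ ($f = 2^{2} = 4$)
$A{\left(P \right)} = - 3 P + 4 P^{2}$ ($A{\left(P \right)} = - 3 P + 2 P 2 P = - 3 P + 4 P^{2}$)
$o{\left(c \right)} = 3 - \sqrt{126 + c}$ ($o{\left(c \right)} = 3 - \sqrt{c + 6 \left(-3 + 4 \cdot 6\right)} = 3 - \sqrt{c + 6 \left(-3 + 24\right)} = 3 - \sqrt{c + 6 \cdot 21} = 3 - \sqrt{c + 126} = 3 - \sqrt{126 + c}$)
$\frac{1}{f + o{\left(40 \right)}} = \frac{1}{4 + \left(3 - \sqrt{126 + 40}\right)} = \frac{1}{4 + \left(3 - \sqrt{166}\right)} = \frac{1}{7 - \sqrt{166}}$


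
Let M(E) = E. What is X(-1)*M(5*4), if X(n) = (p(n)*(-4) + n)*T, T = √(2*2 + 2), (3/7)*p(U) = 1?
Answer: -620*√6/3 ≈ -506.23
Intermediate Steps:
p(U) = 7/3 (p(U) = (7/3)*1 = 7/3)
T = √6 (T = √(4 + 2) = √6 ≈ 2.4495)
X(n) = √6*(-28/3 + n) (X(n) = ((7/3)*(-4) + n)*√6 = (-28/3 + n)*√6 = √6*(-28/3 + n))
X(-1)*M(5*4) = (√6*(-28/3 - 1))*(5*4) = (√6*(-31/3))*20 = -31*√6/3*20 = -620*√6/3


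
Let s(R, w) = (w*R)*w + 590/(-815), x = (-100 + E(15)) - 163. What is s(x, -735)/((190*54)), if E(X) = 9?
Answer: -5591598892/418095 ≈ -13374.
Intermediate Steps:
x = -254 (x = (-100 + 9) - 163 = -91 - 163 = -254)
s(R, w) = -118/163 + R*w² (s(R, w) = (R*w)*w + 590*(-1/815) = R*w² - 118/163 = -118/163 + R*w²)
s(x, -735)/((190*54)) = (-118/163 - 254*(-735)²)/((190*54)) = (-118/163 - 254*540225)/10260 = (-118/163 - 137217150)*(1/10260) = -22366395568/163*1/10260 = -5591598892/418095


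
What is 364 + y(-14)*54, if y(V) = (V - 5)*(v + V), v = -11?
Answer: 26014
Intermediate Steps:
y(V) = (-11 + V)*(-5 + V) (y(V) = (V - 5)*(-11 + V) = (-5 + V)*(-11 + V) = (-11 + V)*(-5 + V))
364 + y(-14)*54 = 364 + (55 + (-14)**2 - 16*(-14))*54 = 364 + (55 + 196 + 224)*54 = 364 + 475*54 = 364 + 25650 = 26014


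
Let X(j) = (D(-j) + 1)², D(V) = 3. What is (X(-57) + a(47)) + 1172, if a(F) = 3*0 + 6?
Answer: 1194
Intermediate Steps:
a(F) = 6 (a(F) = 0 + 6 = 6)
X(j) = 16 (X(j) = (3 + 1)² = 4² = 16)
(X(-57) + a(47)) + 1172 = (16 + 6) + 1172 = 22 + 1172 = 1194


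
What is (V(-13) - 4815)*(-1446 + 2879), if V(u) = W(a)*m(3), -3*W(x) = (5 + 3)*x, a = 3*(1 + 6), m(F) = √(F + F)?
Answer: -6899895 - 80248*√6 ≈ -7.0965e+6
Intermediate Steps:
m(F) = √2*√F (m(F) = √(2*F) = √2*√F)
a = 21 (a = 3*7 = 21)
W(x) = -8*x/3 (W(x) = -(5 + 3)*x/3 = -8*x/3)
V(u) = -56*√6 (V(u) = (-8/3*21)*(√2*√3) = -56*√6)
(V(-13) - 4815)*(-1446 + 2879) = (-56*√6 - 4815)*(-1446 + 2879) = (-4815 - 56*√6)*1433 = -6899895 - 80248*√6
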